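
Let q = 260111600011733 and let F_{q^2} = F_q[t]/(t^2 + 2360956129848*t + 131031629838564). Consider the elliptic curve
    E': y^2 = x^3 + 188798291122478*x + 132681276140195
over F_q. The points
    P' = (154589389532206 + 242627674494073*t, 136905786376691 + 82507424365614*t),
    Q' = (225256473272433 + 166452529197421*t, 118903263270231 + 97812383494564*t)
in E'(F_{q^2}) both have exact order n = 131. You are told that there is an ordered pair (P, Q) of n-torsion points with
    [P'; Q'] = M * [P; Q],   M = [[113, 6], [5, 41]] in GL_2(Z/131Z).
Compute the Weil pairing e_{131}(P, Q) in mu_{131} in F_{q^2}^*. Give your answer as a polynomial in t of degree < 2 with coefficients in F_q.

e_{131} is bilinear + alternating on E[131], so e_{131}(113*P + 6*Q, 5*P + 41*Q) = e_{131}(P,Q)^(113*41-6*5).
So e_{131}(P,Q) = e_{131}(P',Q')^{51}, since 18*51 = 1 mod 131.
Double-and-add over 10000011: 8-1 doublings, 3-1 additions; each step l_{T,T}/v_{2T} or l_{T,P'}/v at Q'+S for random S.
The quotient is 218265130109180 + 41059601746434*t.
Thus e_{131}(P,Q) = 256587673310452 + 256242336879891*t.

256587673310452 + 256242336879891*t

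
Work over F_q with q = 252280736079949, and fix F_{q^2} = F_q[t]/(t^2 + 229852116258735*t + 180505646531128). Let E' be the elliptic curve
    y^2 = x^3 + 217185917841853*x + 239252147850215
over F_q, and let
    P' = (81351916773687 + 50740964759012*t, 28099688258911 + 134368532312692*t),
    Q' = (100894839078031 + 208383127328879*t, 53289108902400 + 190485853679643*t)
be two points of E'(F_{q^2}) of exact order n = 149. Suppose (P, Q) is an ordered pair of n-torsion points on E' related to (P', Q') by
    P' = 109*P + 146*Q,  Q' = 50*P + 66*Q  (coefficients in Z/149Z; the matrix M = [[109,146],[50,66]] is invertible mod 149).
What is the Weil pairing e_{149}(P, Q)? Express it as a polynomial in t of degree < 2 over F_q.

145227060856815 + 243249883818726*t

e_{149}(aP+bQ,cP+dQ) = e_{149}(P,Q)^(ad-bc); with (a,b,c,d)=(109,146,50,66) this gives the det-149 law.
So e_{149}(P,Q) = e_{149}(P',Q')^{52}, since 43*52 = 1 mod 149.
Build f_{149,P'} and f_{149,Q'} via the 8-bit ladder of 149=10010101_2; evaluate at shifted divisors; quotient in F_{252280736079949^2}.
Result: e(P',Q') = 190857081742007 + 250952814454064*t.
Finally e_{149}(P,Q) = 145227060856815 + 243249883818726*t.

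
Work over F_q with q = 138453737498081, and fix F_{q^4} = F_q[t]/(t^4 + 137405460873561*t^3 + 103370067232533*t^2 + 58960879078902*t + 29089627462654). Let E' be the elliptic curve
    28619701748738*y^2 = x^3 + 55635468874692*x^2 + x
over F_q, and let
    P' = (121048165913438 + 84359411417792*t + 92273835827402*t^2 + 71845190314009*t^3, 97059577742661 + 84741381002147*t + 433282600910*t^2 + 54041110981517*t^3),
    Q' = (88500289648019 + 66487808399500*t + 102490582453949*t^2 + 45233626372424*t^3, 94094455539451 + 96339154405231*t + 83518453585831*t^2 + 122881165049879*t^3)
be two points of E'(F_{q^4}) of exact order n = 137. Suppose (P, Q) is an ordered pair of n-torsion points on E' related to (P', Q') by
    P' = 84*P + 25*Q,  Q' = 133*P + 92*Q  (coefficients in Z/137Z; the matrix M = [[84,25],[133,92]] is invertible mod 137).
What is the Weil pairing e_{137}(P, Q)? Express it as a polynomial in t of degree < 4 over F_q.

121915415508264 + 72409706703136*t + 93469194800744*t^2 + 133114761944685*t^3

The 137-Weil pairing on E[137] over F_{138453737498081} is alternating-bilinear: e_{137}(P',Q') = e_{137}(P,Q)^det(M).
84*92 - 25*133 = 4403; reduced mod 137: det = 19, inverse 101.
(x,y)|->(181662669339x+48668937865880,181662669339y) sends E' to y^2=x^3+23508602082825*x+1469403933884.
Build f_{137,P'} and f_{137,Q'} via the 8-bit ladder of 137=10001001_2; evaluate at shifted divisors; quotient in F_{138453737498081^4}.
e_{137}(P',Q') = 83312489121475 + 40589531972566*t + 44825648572006*t^2 + 77266903519250*t^3.
Finally e_{137}(P,Q) = 121915415508264 + 72409706703136*t + 93469194800744*t^2 + 133114761944685*t^3.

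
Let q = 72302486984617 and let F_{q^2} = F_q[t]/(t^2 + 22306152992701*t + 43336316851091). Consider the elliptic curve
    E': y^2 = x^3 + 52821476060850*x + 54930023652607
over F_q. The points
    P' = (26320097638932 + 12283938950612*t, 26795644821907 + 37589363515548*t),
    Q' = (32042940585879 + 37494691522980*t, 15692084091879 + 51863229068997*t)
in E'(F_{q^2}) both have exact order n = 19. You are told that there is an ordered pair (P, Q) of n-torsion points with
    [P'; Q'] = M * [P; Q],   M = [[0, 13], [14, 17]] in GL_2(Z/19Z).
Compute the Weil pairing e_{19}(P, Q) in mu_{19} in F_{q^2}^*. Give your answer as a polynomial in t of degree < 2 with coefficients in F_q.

The 19-Weil pairing on E[19] over F_{72302486984617} is alternating-bilinear: e_{19}(P',Q') = e_{19}(P,Q)^det(M).
0*17 - 13*14 = -182; reduced mod 19: det = 8, inverse 12.
Run Miller on y^2=x^3+52821476060850*x+54930023652607 over F_{72302486984617}: ladder 10011 (5 bits); e = f_P(D_Q)/f_Q(D_P).
e_{19}(P',Q') = 11523785611609 + 35514060458650*t.
Raise to 12: e(P,Q) = 70659712467814 + 58819357991926*t in mu_{19}.

70659712467814 + 58819357991926*t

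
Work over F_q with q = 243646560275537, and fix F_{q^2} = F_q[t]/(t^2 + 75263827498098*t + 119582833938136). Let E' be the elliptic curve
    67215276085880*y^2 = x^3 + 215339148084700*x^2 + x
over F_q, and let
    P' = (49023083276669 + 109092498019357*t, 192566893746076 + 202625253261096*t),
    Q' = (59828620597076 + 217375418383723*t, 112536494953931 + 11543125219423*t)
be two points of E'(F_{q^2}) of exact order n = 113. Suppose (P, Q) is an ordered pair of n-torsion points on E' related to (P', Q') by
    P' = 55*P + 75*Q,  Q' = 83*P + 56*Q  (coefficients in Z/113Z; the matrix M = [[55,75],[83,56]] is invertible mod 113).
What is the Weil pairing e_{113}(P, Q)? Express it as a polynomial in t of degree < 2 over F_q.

The 113-Weil pairing on E[113] over F_{243646560275537} is alternating-bilinear: e_{113}(P',Q') = e_{113}(P,Q)^det(M).
Hence e(P,Q) = e(P',Q')^{6} where 6 = 19^{-1} mod 113.
Montgomery->Weierstrass: x_W = 84622655793196*x+4006400647786, y_W=84622655793196*y on F_{243646560275537}; lands on y^2=x^3+166745856956820*x+87474989909092.
Build f_{113,P'} and f_{113,Q'} via the 7-bit ladder of 113=1110001_2; evaluate at shifted divisors; quotient in F_{243646560275537^2}.
Miller gives e_{113}(P',Q') = 92421004821192 + 10206713758196*t in F_{243646560275537^2}.
e_{113}(P,Q) = (92421004821192 + 10206713758196*t)^{6} = 211423121739078 + 21036919864106*t.

211423121739078 + 21036919864106*t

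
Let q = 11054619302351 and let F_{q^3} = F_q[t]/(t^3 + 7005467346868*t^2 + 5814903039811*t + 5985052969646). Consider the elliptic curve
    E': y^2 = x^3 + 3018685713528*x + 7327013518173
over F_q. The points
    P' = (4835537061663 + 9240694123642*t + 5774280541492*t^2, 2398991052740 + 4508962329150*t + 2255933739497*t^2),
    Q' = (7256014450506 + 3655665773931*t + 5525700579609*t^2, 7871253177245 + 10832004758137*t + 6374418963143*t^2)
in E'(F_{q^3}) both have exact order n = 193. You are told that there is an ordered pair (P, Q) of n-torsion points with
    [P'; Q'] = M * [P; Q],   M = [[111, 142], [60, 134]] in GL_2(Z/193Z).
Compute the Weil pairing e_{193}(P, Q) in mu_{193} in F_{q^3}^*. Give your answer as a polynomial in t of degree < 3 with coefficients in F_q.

Since e_{193}(P,P)=e_{193}(Q,Q)=1 and e_{193}(Q,P)=e_{193}(P,Q)^{-1}, expanding e_{193}(111*P + 142*Q,60*P + 134*Q) leaves e(P,Q)^det(M).
det(M) mod 193 = 178; its inverse in (Z/193)^* is 90 (check: 178*90 mod 193 = 1).
Miller loop for e_{193} over F_{11054619302351^3}: bits of 193 = 11000001; 7 double steps + 2 add steps, l/v at each.
Result: e(P',Q') = 8933148778234 + 5533758540811*t + 3061308793667*t^2.
Finally e_{193}(P,Q) = 1599530370581 + 9791485856610*t + 8607945541044*t^2.

1599530370581 + 9791485856610*t + 8607945541044*t^2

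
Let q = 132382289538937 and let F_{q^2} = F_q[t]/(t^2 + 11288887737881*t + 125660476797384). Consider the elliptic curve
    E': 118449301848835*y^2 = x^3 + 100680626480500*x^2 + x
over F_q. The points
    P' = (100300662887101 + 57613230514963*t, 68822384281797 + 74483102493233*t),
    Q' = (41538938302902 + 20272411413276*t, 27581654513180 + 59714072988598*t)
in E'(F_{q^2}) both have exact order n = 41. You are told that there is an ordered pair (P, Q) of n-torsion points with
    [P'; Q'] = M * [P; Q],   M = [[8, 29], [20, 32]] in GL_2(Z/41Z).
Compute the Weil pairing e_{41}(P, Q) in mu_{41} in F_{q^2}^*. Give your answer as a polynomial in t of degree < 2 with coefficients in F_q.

51471654798788 + 76924873914098*t

Since e_{41}(P,P)=e_{41}(Q,Q)=1 and e_{41}(Q,P)=e_{41}(P,Q)^{-1}, expanding e_{41}(8*P + 29*Q,20*P + 32*Q) leaves e(P,Q)^det(M).
8*32 - 29*20 = -324; reduced mod 41: det = 4, inverse 31.
(x,y)|->(40475958092139x+108100646582576,40475958092139y) sends E' to y^2=x^3+66045391856165*x+100659608562982.
Run Miller on y^2=x^3+66045391856165*x+100659608562982 over F_{132382289538937}: ladder 101001 (6 bits); e = f_P(D_Q)/f_Q(D_P).
The quotient is 4209699750298 + 69939786188338*t.
(4209699750298 + 69939786188338*t)^{31} mod (132382289538937,f) = 51471654798788 + 76924873914098*t.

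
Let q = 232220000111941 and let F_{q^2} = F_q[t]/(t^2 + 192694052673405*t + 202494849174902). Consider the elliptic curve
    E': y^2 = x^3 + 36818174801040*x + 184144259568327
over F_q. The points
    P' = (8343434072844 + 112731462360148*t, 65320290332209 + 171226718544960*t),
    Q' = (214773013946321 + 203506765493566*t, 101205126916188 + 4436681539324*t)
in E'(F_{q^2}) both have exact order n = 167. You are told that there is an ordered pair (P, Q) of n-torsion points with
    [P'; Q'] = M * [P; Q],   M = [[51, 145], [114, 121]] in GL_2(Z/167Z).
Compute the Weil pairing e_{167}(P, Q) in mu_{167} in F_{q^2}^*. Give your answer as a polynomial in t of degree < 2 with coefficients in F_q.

e_{167}(aP+bQ,cP+dQ) = e_{167}(P,Q)^(ad-bc); with (a,b,c,d)=(51,145,114,121) this gives the det-167 law.
Hence e(P,Q) = e(P',Q')^{100} where 100 = 162^{-1} mod 167.
8-bit Miller (10100111) on E'/F_{232220000111941} with a'=36818174801040, b'=184144259568327: accumulate tangent/chord ratios at Q'+S and P'+S'.
Result: e(P',Q') = 139193744425365 + 204878838929533*t.
Thus e_{167}(P,Q) = 105688323852122 + 186959518184411*t.

105688323852122 + 186959518184411*t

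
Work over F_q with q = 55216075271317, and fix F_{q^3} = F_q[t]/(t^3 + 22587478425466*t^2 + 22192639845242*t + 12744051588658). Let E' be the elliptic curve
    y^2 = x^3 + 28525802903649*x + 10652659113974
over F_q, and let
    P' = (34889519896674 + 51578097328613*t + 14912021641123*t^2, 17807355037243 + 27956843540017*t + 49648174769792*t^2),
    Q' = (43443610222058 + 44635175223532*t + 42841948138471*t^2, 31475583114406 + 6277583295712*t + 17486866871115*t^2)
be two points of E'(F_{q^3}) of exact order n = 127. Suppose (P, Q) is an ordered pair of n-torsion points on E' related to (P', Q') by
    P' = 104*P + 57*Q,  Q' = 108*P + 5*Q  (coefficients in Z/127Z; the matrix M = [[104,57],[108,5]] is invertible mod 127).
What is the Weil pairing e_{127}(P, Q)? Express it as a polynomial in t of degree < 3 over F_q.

17043109778766 + 6512536497821*t + 7455545411861*t^2

e_{127}(aP+bQ,cP+dQ) = e_{127}(P,Q)^(ad-bc); with (a,b,c,d)=(104,57,108,5) this gives the det-127 law.
So e_{127}(P,Q) = e_{127}(P',Q')^{82}, since 79*82 = 1 mod 127.
Run Miller on y^2=x^3+28525802903649*x+10652659113974 over F_{55216075271317}: ladder 1111111 (7 bits); e = f_P(D_Q)/f_Q(D_P).
So e_{127}(P',Q') = 44710569272244 + 21245265760606*t + 3168303326192*t^2.
Finally e_{127}(P,Q) = 17043109778766 + 6512536497821*t + 7455545411861*t^2.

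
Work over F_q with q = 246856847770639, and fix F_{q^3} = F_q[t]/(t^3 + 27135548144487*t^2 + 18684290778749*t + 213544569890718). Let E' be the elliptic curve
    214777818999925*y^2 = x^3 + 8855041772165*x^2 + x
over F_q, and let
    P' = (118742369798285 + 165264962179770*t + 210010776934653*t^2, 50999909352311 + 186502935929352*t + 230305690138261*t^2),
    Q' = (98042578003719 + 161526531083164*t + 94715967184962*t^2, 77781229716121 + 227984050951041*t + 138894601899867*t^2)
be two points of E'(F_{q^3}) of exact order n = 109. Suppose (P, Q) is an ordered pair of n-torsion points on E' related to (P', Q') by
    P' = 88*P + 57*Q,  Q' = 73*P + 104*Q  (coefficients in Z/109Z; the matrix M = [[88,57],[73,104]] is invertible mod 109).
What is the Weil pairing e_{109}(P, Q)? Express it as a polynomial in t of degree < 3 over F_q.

225180066840596 + 173707651954897*t + 107023865856871*t^2

e_{109}(aP+bQ,cP+dQ) = e_{109}(P,Q)^(ad-bc); with (a,b,c,d)=(88,57,73,104) this gives the det-109 law.
88*104 - 57*73 = 4991; reduced mod 109: det = 86, inverse 90.
Undo Montgomery via alpha=2574504317639, beta=35598633564566: (a',b')=(208772805768704,90429729042964) over F_{246856847770639}.
Build f_{109,P'} and f_{109,Q'} via the 7-bit ladder of 109=1101101_2; evaluate at shifted divisors; quotient in F_{246856847770639^3}.
So e_{109}(P',Q') = 27932766192636 + 85938793032430*t + 17912326586691*t^2.
Raise to 90: e(P,Q) = 225180066840596 + 173707651954897*t + 107023865856871*t^2 in mu_{109}.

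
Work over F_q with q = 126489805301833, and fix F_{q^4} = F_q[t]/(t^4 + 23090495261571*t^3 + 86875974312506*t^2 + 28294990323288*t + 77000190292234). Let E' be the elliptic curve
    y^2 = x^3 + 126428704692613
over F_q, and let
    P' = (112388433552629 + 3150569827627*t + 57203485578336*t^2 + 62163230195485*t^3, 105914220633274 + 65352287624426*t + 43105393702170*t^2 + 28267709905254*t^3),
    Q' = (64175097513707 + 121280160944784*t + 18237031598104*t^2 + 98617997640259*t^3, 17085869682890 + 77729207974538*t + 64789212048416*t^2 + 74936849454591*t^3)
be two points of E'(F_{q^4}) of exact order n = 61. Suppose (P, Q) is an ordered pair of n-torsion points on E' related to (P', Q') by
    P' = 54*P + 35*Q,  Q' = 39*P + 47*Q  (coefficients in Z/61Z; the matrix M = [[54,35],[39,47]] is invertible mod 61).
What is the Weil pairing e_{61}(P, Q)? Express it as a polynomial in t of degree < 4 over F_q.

Since e_{61}(P,P)=e_{61}(Q,Q)=1 and e_{61}(Q,P)=e_{61}(P,Q)^{-1}, expanding e_{61}(54*P + 35*Q,39*P + 47*Q) leaves e(P,Q)^det(M).
Inverting 14 mod 61: 48. Thus e_{61}(P,Q) = e(P',Q')^{48}.
Miller loop for e_{61} over F_{126489805301833^4}: bits of 61 = 111101; 5 double steps + 4 add steps, l/v at each.
So e_{61}(P',Q') = 22739170077858 + 27530441297712*t + 71384314596064*t^2 + 13598884554636*t^3.
e_{61}(P,Q) = (22739170077858 + 27530441297712*t + 71384314596064*t^2 + 13598884554636*t^3)^{48} = 49636923017092 + 105029914976426*t + 37412920253223*t^2 + 3151758200164*t^3.

49636923017092 + 105029914976426*t + 37412920253223*t^2 + 3151758200164*t^3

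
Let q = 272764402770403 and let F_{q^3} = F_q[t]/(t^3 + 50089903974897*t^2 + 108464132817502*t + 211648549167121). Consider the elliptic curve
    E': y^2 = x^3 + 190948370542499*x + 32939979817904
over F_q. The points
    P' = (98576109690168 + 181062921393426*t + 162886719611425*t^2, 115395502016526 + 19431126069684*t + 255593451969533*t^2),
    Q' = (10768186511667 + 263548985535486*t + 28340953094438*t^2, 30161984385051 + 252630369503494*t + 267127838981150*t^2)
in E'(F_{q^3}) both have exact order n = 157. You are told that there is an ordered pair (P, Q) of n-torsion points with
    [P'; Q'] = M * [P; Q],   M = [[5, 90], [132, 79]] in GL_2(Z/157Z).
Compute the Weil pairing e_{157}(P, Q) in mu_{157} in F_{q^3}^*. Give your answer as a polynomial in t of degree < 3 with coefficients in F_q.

e_{157} is bilinear + alternating on E[157], so e_{157}(5*P + 90*Q, 132*P + 79*Q) = e_{157}(P,Q)^(5*79-90*132).
det(M) mod 157 = 133; its inverse in (Z/157)^* is 85 (check: 133*85 mod 157 = 1).
Build f_{157,P'} and f_{157,Q'} via the 8-bit ladder of 157=10011101_2; evaluate at shifted divisors; quotient in F_{272764402770403^3}.
Result: e(P',Q') = 123017494933323 + 155675433960071*t + 128529167510360*t^2.
Finally e_{157}(P,Q) = 172796852722121 + 143466770593049*t + 77394895983970*t^2.

172796852722121 + 143466770593049*t + 77394895983970*t^2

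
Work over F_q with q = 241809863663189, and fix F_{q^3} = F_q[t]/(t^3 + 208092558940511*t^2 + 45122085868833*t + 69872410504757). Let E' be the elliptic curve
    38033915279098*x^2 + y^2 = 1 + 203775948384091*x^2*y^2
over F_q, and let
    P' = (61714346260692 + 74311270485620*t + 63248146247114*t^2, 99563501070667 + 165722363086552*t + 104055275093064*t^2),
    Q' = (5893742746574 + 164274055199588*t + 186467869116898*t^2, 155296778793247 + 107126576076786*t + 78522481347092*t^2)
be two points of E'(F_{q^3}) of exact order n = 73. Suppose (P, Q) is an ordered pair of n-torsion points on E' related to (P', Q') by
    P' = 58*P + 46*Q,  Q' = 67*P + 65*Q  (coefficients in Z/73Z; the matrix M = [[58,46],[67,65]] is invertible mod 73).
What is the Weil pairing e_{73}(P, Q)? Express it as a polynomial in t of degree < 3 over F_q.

161275263971717 + 175102970390059*t + 188003571129083*t^2

Under M = [[58,46],[67,65]] in GL_2(Z/73), e_{73}(P',Q') = e_{73}(P,Q)^(58*65-46*67 mod 73).
det M = 58*65 - 46*67 = 688 = 31 (mod 73); 31^{-1} = 33 (mod 73).
Edwards->Montgomery: u=(1+y)/(1-y), v=u/x -> 237978378159695v^2=u^3+u; then x_W=19016957639549u: y^2=x^3+32738133205701*x.
Build f_{73,P'} and f_{73,Q'} via the 7-bit ladder of 73=1001001_2; evaluate at shifted divisors; quotient in F_{241809863663189^3}.
Result: e(P',Q') = 137297757540537 + 144324333595677*t + 127993353807682*t^2.
Finally e_{73}(P,Q) = 161275263971717 + 175102970390059*t + 188003571129083*t^2.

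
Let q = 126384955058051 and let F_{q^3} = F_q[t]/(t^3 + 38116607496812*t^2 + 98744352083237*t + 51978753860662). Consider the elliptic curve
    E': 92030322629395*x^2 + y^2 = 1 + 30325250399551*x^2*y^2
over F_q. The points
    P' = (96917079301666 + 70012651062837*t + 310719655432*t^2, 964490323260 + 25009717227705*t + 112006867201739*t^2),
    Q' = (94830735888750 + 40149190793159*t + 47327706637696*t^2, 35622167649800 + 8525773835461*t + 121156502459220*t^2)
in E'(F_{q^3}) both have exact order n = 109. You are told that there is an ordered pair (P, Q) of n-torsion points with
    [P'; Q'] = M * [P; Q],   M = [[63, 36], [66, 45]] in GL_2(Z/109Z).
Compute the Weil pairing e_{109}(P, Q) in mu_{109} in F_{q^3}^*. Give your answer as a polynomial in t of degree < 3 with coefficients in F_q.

e_{109} is bilinear + alternating on E[109], so e_{109}(63*P + 36*Q, 66*P + 45*Q) = e_{109}(P,Q)^(63*45-36*66).
Hence e(P,Q) = e(P',Q')^{19} where 19 = 23^{-1} mod 109.
Edwards->Montgomery: u=(1+y)/(1-y), v=u/x -> 6883102937338v^2=u^3+69836446245231u^2+u; then x_W=15426268057461u+62520913857508: y^2=x^3+39912812155715*x+6403684391878.
Double-and-add over 1101101: 7-1 doublings, 5-1 additions; each step l_{T,T}/v_{2T} or l_{T,P'}/v at Q'+S for random S.
The quotient is 10083533321796 + 88837529925338*t + 23118111175975*t^2.
Hence e(P,Q) = 77090442776385 + 64233905913989*t + 60951122486813*t^2 in F_{126384955058051^3}^*.

77090442776385 + 64233905913989*t + 60951122486813*t^2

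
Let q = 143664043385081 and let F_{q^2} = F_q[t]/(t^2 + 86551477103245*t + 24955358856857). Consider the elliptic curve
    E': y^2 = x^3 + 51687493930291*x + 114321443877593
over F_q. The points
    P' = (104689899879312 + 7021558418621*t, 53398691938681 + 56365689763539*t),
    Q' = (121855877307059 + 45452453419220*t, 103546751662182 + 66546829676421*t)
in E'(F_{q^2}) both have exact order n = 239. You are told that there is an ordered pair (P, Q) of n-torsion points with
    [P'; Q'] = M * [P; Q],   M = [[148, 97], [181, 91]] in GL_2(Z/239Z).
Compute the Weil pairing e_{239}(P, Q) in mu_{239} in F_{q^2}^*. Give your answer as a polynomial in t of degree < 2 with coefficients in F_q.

79188657050735 + 13506704669047*t

The 239-Weil pairing on E[239] over F_{143664043385081} is alternating-bilinear: e_{239}(P',Q') = e_{239}(P,Q)^det(M).
Hence e(P,Q) = e(P',Q')^{193} where 193 = 213^{-1} mod 239.
Miller loop for e_{239} over F_{143664043385081^2}: bits of 239 = 11101111; 7 double steps + 6 add steps, l/v at each.
Result: e(P',Q') = 36398890809623 + 105750963714905*t.
Hence e(P,Q) = 79188657050735 + 13506704669047*t in F_{143664043385081^2}^*.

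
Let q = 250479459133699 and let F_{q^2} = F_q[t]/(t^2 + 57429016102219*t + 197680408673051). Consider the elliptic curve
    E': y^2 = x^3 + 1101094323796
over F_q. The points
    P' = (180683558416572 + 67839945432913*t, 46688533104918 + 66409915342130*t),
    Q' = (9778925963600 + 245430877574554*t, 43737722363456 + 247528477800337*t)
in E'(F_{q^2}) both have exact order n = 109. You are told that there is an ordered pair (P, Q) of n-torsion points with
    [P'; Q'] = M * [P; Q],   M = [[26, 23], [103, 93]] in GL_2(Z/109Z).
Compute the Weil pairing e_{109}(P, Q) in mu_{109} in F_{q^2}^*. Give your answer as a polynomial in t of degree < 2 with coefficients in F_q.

Since e_{109}(P,P)=e_{109}(Q,Q)=1 and e_{109}(Q,P)=e_{109}(P,Q)^{-1}, expanding e_{109}(26*P + 23*Q,103*P + 93*Q) leaves e(P,Q)^det(M).
So e_{109}(P,Q) = e_{109}(P',Q')^{89}, since 49*89 = 1 mod 109.
Build f_{109,P'} and f_{109,Q'} via the 7-bit ladder of 109=1101101_2; evaluate at shifted divisors; quotient in F_{250479459133699^2}.
f_P(D_Q)/f_Q(D_P) = 62000122662991 + 106058798033079*t.
e_{109}(P,Q) = (62000122662991 + 106058798033079*t)^{89} = 156355864781496 + 197026371171165*t.

156355864781496 + 197026371171165*t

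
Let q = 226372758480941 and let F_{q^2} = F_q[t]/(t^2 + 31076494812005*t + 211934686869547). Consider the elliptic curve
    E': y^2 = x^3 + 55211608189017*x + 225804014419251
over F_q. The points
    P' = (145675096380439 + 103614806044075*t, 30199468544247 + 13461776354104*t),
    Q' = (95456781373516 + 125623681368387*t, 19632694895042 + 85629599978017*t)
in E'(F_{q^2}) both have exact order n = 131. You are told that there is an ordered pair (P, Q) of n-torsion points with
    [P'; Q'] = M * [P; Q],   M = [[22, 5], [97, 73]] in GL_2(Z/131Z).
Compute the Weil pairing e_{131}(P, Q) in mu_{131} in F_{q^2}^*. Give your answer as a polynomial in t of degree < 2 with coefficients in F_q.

72996826433210 + 28596357176101*t

Since e_{131}(P,P)=e_{131}(Q,Q)=1 and e_{131}(Q,P)=e_{131}(P,Q)^{-1}, expanding e_{131}(22*P + 5*Q,97*P + 73*Q) leaves e(P,Q)^det(M).
det M = 22*73 - 5*97 = 1121 = 73 (mod 131); 73^{-1} = 70 (mod 131).
Run Miller on y^2=x^3+55211608189017*x+225804014419251 over F_{226372758480941}: ladder 10000011 (8 bits); e = f_P(D_Q)/f_Q(D_P).
f_P(D_Q)/f_Q(D_P) = 52787582846303 + 67233334337367*t.
Thus e_{131}(P,Q) = 72996826433210 + 28596357176101*t.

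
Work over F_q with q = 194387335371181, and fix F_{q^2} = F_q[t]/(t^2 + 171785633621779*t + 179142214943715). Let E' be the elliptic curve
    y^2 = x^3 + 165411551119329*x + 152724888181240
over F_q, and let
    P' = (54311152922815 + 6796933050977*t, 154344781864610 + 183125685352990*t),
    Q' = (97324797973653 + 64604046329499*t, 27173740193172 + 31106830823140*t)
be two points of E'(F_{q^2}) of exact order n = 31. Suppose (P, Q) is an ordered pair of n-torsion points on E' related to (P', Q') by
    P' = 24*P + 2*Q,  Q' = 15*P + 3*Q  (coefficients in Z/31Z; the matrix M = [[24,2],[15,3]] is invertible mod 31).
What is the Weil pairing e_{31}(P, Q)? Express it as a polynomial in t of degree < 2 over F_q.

94005198847081 + 110732644285704*t

Under M = [[24,2],[15,3]] in GL_2(Z/31), e_{31}(P',Q') = e_{31}(P,Q)^(24*3-2*15 mod 31).
det(M) mod 31 = 11; its inverse in (Z/31)^* is 17 (check: 11*17 mod 31 = 1).
Double-and-add over 11111: 5-1 doublings, 5-1 additions; each step l_{T,T}/v_{2T} or l_{T,P'}/v at Q'+S for random S.
So e_{31}(P',Q') = 67114872577007 + 178740847838898*t.
e_{31}(P,Q) = (67114872577007 + 178740847838898*t)^{17} = 94005198847081 + 110732644285704*t.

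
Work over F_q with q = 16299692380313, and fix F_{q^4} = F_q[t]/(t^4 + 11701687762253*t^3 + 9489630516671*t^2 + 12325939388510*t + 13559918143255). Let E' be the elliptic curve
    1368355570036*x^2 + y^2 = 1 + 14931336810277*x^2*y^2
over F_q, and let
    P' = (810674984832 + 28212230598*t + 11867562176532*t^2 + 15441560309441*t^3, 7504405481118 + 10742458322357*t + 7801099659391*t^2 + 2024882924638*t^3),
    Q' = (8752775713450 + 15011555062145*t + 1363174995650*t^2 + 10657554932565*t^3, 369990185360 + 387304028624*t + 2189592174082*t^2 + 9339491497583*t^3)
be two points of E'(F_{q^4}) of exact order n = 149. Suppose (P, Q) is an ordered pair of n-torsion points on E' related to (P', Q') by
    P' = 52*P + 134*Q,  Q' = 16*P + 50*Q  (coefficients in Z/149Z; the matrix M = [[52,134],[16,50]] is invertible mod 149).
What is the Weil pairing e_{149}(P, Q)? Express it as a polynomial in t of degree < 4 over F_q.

Under M = [[52,134],[16,50]] in GL_2(Z/149), e_{149}(P',Q') = e_{149}(P,Q)^(52*50-134*16 mod 149).
det M = 52*50 - 134*16 = 456 = 9 (mod 149); 9^{-1} = 116 (mod 149).
Edwards->Montgomery: u=(1+y)/(1-y), v=u/x -> 16030656037567v^2=u^3+u; then x_W=684177785018u: y^2=x^3+4551674673144*x.
n = 149 = (10010101)_2 (8 bits, wt 4); accumulate f_{149,P'}(Q'+S)/f_{149,P'}(S) along the 7-step ladder.
Miller gives e_{149}(P',Q') = 14397167923968 + 1957791039134*t + 6902283674318*t^2 + 6040604427644*t^3 in F_{16299692380313^4}.
e_{149}(P,Q) = (14397167923968 + 1957791039134*t + 6902283674318*t^2 + 6040604427644*t^3)^{116} = 12348002747221 + 11540162755847*t + 3650928291359*t^2 + 10633318848687*t^3.

12348002747221 + 11540162755847*t + 3650928291359*t^2 + 10633318848687*t^3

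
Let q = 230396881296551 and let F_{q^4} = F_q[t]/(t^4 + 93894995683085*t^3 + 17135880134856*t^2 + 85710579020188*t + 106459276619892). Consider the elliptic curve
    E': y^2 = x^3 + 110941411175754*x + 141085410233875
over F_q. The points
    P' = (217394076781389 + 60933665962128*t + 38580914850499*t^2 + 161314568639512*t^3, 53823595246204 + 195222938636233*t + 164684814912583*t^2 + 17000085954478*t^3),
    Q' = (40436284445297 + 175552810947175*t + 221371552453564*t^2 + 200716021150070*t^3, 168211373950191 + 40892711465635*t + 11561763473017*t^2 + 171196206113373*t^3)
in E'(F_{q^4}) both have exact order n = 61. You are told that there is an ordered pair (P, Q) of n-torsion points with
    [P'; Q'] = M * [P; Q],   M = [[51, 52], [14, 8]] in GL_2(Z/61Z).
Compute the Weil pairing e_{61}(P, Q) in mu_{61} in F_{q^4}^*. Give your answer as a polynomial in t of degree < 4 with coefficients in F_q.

Alternating bilinearity on E[61] (values in mu_{61} in F_{230396881296551^4}) gives e(P',Q') = e(P,Q)^det(M).
Hence e(P,Q) = e(P',Q')^{4} where 4 = 46^{-1} mod 61.
6-bit Miller (111101) on E'/F_{230396881296551} with a'=110941411175754, b'=141085410233875: accumulate tangent/chord ratios at Q'+S and P'+S'.
e_{61}(P',Q') = 91909416032371 + 141975706801244*t + 57441157948571*t^2 + 6530830438898*t^3.
Thus e_{61}(P,Q) = 164660248327486 + 3089352893339*t + 27330540345417*t^2 + 168755130188128*t^3.

164660248327486 + 3089352893339*t + 27330540345417*t^2 + 168755130188128*t^3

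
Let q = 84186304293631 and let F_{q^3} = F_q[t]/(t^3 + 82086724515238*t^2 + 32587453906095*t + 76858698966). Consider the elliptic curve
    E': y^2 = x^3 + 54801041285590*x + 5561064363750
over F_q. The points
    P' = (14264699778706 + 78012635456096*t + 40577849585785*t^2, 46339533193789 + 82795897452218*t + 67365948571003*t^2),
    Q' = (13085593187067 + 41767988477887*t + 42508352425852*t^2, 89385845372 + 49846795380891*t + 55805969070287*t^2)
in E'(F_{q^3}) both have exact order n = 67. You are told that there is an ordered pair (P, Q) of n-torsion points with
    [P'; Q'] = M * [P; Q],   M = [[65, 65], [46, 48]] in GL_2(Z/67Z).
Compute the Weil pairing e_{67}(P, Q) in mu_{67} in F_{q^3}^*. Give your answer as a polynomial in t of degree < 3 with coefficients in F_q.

Alternating bilinearity on E[67] (values in mu_{67} in F_{84186304293631^3}) gives e(P',Q') = e(P,Q)^det(M).
Hence e(P,Q) = e(P',Q')^{50} where 50 = 63^{-1} mod 67.
7-bit Miller (1000011) on E'/F_{84186304293631} with a'=54801041285590, b'=5561064363750: accumulate tangent/chord ratios at Q'+S and P'+S'.
The quotient is 28475462230764 + 74362457158537*t + 37686271979729*t^2.
e_{67}(P,Q) = (28475462230764 + 74362457158537*t + 37686271979729*t^2)^{50} = 51479388965979 + 63466294391359*t + 8173705101071*t^2.

51479388965979 + 63466294391359*t + 8173705101071*t^2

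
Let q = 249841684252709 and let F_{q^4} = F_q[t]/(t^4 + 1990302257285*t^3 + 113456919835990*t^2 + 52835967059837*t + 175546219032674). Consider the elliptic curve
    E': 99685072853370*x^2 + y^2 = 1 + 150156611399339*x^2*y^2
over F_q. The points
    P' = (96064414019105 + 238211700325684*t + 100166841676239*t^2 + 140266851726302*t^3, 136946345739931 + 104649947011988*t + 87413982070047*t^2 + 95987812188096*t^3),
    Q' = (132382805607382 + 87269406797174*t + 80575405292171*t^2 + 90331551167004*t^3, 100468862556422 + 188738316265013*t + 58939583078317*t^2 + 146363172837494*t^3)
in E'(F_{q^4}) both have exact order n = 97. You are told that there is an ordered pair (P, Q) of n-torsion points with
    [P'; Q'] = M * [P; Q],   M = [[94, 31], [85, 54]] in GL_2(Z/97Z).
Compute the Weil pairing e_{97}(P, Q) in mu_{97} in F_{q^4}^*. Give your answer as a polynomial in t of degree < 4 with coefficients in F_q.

Under M = [[94,31],[85,54]] in GL_2(Z/97), e_{97}(P',Q') = e_{97}(P,Q)^(94*54-31*85 mod 97).
So e_{97}(P,Q) = e_{97}(P',Q')^{91}, since 16*91 = 1 mod 97.
Map (x,y)_Ed via u=(1+y)/(1-y), v=(1+y)/((1-y)x) to Montgomery A=0,B=2364096142580; then to (a',b')=(12661441050740,0).
Build f_{97,P'} and f_{97,Q'} via the 7-bit ladder of 97=1100001_2; evaluate at shifted divisors; quotient in F_{249841684252709^4}.
The quotient is 33172560215460 + 167734276923647*t + 43685196693278*t^2 + 56070152259467*t^3.
Finally e_{97}(P,Q) = 154920837580959 + 39103742095697*t + 237011818675560*t^2 + 161438523166749*t^3.

154920837580959 + 39103742095697*t + 237011818675560*t^2 + 161438523166749*t^3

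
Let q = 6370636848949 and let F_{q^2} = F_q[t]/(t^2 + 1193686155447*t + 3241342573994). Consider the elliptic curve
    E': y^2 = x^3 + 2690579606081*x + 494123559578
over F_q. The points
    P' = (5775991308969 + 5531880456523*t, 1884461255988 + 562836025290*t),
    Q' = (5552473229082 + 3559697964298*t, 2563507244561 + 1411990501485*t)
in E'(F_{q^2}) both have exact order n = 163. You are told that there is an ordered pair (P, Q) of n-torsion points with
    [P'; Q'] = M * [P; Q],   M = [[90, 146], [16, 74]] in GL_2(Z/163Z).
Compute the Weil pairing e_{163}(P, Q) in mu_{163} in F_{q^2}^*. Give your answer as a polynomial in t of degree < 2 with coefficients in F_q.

Alternating bilinearity on E[163] (values in mu_{163} in F_{6370636848949^2}) gives e(P',Q') = e(P,Q)^det(M).
Hence e(P,Q) = e(P',Q')^{127} where 127 = 86^{-1} mod 163.
Build f_{163,P'} and f_{163,Q'} via the 8-bit ladder of 163=10100011_2; evaluate at shifted divisors; quotient in F_{6370636848949^2}.
Result: e(P',Q') = 4909921742257 + 1969704731379*t.
Thus e_{163}(P,Q) = 707810549975 + 4301248853220*t.

707810549975 + 4301248853220*t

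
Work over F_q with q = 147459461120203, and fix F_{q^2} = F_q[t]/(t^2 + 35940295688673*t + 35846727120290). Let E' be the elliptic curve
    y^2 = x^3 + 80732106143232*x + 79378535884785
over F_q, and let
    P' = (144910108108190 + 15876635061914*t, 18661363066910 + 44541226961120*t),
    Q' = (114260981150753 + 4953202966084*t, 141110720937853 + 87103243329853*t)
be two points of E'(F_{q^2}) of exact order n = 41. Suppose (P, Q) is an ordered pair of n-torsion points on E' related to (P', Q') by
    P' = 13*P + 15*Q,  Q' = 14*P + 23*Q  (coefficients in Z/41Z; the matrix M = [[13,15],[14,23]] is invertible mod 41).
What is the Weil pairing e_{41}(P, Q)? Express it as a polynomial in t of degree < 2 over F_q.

117300886457130 + 106452879740804*t

Since e_{41}(P,P)=e_{41}(Q,Q)=1 and e_{41}(Q,P)=e_{41}(P,Q)^{-1}, expanding e_{41}(13*P + 15*Q,14*P + 23*Q) leaves e(P,Q)^det(M).
det M = 13*23 - 15*14 = 89 = 7 (mod 41); 7^{-1} = 6 (mod 41).
Miller loop for e_{41} over F_{147459461120203^2}: bits of 41 = 101001; 5 double steps + 2 add steps, l/v at each.
Result: e(P',Q') = 93557556307691 + 74839313025920*t.
(93557556307691 + 74839313025920*t)^{6} mod (147459461120203,f) = 117300886457130 + 106452879740804*t.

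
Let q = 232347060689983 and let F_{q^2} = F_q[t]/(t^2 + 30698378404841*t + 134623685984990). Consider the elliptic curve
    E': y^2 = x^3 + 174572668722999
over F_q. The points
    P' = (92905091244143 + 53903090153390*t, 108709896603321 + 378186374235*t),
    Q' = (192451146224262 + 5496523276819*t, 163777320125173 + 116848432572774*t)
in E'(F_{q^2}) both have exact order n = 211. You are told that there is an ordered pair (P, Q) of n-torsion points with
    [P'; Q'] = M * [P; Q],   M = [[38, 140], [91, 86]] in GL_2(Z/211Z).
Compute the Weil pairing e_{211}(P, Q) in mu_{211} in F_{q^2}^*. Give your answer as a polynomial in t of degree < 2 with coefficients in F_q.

The 211-Weil pairing on E[211] over F_{232347060689983} is alternating-bilinear: e_{211}(P',Q') = e_{211}(P,Q)^det(M).
Hence e(P,Q) = e(P',Q')^{156} where 156 = 23^{-1} mod 211.
Miller loop for e_{211} over F_{232347060689983^2}: bits of 211 = 11010011; 7 double steps + 4 add steps, l/v at each.
Miller gives e_{211}(P',Q') = 52871262734744 + 169619923527825*t in F_{232347060689983^2}.
(52871262734744 + 169619923527825*t)^{156} mod (232347060689983,f) = 109024934622827 + 11804946544438*t.

109024934622827 + 11804946544438*t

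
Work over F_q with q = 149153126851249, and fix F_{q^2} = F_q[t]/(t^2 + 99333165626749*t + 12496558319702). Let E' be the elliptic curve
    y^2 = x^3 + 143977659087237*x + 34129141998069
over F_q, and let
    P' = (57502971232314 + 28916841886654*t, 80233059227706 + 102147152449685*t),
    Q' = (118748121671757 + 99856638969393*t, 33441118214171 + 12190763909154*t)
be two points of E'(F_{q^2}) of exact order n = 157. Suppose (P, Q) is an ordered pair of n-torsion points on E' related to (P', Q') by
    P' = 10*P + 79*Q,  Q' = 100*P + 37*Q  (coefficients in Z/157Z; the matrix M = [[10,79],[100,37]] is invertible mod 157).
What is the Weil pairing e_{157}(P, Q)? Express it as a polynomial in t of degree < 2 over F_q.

40409231373543 + 42438734614812*t

The 157-Weil pairing on E[157] over F_{149153126851249} is alternating-bilinear: e_{157}(P',Q') = e_{157}(P,Q)^det(M).
Inverting 6 mod 157: 131. Thus e_{157}(P,Q) = e(P',Q')^{131}.
8-bit Miller (10011101) on E'/F_{149153126851249} with a'=143977659087237, b'=34129141998069: accumulate tangent/chord ratios at Q'+S and P'+S'.
Result: e(P',Q') = 9102219032292 + 118256057883644*t.
e_{157}(P,Q) = (9102219032292 + 118256057883644*t)^{131} = 40409231373543 + 42438734614812*t.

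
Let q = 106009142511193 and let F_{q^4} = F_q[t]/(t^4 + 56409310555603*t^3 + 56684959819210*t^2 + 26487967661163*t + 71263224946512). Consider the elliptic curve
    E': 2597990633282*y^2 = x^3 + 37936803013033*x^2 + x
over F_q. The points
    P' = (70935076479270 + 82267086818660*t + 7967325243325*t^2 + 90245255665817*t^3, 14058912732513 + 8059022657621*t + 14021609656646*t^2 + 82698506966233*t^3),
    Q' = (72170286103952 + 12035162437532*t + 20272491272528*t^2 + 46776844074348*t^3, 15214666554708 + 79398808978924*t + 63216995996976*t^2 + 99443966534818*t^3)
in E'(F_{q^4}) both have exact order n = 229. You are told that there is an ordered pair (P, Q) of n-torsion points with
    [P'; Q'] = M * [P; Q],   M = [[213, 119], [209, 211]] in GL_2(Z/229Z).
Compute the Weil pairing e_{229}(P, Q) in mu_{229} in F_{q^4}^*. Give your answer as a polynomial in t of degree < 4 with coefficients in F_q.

The 229-Weil pairing on E[229] over F_{106009142511193} is alternating-bilinear: e_{229}(P',Q') = e_{229}(P,Q)^det(M).
213*211 - 119*209 = 20072; reduced mod 229: det = 149, inverse 83.
Undo Montgomery via alpha=53080560097605, beta=48193392463535: (a',b')=(58646484805692,19428292436224) over F_{106009142511193}.
8-bit Miller (11100101) on E'/F_{106009142511193} with a'=58646484805692, b'=19428292436224: accumulate tangent/chord ratios at Q'+S and P'+S'.
f_P(D_Q)/f_Q(D_P) = 78274084308914 + 76644063542708*t + 12381320823986*t^2 + 28218123354774*t^3.
Hence e(P,Q) = 35562881672354 + 103609605210334*t + 61048843580602*t^2 + 72577680434275*t^3 in F_{106009142511193^4}^*.

35562881672354 + 103609605210334*t + 61048843580602*t^2 + 72577680434275*t^3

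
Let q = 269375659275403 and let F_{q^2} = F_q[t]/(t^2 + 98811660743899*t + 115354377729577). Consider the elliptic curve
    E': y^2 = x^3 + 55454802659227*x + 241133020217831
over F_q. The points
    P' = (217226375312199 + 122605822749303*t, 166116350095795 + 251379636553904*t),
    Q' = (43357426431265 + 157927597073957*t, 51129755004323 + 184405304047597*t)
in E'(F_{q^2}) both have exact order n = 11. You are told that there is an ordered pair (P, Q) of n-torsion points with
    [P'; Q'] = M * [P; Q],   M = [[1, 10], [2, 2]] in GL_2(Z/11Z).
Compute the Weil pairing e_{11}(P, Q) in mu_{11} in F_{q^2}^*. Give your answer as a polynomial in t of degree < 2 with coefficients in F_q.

212541579241049 + 143302597062456*t

The 11-Weil pairing on E[11] over F_{269375659275403} is alternating-bilinear: e_{11}(P',Q') = e_{11}(P,Q)^det(M).
Inverting 4 mod 11: 3. Thus e_{11}(P,Q) = e(P',Q')^{3}.
n = 11 = (1011)_2 (4 bits, wt 3); accumulate f_{11,P'}(Q'+S)/f_{11,P'}(S) along the 3-step ladder.
f_P(D_Q)/f_Q(D_P) = 212384867472294 + 229576402710780*t.
Raise to 3: e(P,Q) = 212541579241049 + 143302597062456*t in mu_{11}.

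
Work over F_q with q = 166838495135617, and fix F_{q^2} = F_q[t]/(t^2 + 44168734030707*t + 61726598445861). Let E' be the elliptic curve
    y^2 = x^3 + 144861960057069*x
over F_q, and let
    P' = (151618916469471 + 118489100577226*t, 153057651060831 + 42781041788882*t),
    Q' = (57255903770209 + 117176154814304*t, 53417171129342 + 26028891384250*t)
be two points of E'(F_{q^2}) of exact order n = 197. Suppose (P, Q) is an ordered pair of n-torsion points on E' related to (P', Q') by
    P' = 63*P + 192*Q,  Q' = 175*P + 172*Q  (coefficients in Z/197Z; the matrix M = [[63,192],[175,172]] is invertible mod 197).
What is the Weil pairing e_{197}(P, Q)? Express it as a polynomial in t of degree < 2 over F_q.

e_{197}(aP+bQ,cP+dQ) = e_{197}(P,Q)^(ad-bc); with (a,b,c,d)=(63,192,175,172) this gives the det-197 law.
Inverting 88 mod 197: 150. Thus e_{197}(P,Q) = e(P',Q')^{150}.
8-bit Miller (11000101) on E'/F_{166838495135617} with a'=144861960057069, b'=0: accumulate tangent/chord ratios at Q'+S and P'+S'.
The quotient is 21491938045394 + 75284727497613*t.
Raise to 150: e(P,Q) = 134549993306347 + 49690974227553*t in mu_{197}.

134549993306347 + 49690974227553*t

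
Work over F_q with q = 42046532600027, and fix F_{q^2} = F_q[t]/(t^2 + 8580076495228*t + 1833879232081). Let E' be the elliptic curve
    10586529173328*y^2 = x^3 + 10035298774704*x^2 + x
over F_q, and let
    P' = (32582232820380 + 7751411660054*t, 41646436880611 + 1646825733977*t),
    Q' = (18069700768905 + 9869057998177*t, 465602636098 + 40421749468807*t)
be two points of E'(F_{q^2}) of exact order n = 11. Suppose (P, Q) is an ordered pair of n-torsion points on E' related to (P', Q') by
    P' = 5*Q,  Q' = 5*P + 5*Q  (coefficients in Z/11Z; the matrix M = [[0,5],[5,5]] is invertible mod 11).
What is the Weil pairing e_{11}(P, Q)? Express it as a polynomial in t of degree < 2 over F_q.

Since e_{11}(P,P)=e_{11}(Q,Q)=1 and e_{11}(Q,P)=e_{11}(P,Q)^{-1}, expanding e_{11}(5*Q,5*P + 5*Q) leaves e(P,Q)^det(M).
So e_{11}(P,Q) = e_{11}(P',Q')^{7}, since 8*7 = 1 mod 11.
Montgomery->Weierstrass: x_W = 20089028582286*x+9824959889441, y_W=20089028582286*y on F_{42046532600027}; lands on y^2=x^3+38738219173166*x+39661091670869.
Run Miller on y^2=x^3+38738219173166*x+39661091670869 over F_{42046532600027}: ladder 1011 (4 bits); e = f_P(D_Q)/f_Q(D_P).
So e_{11}(P',Q') = 17171485625663 + 26459130060764*t.
Raise to 7: e(P,Q) = 9383765293641 + 3255069191315*t in mu_{11}.

9383765293641 + 3255069191315*t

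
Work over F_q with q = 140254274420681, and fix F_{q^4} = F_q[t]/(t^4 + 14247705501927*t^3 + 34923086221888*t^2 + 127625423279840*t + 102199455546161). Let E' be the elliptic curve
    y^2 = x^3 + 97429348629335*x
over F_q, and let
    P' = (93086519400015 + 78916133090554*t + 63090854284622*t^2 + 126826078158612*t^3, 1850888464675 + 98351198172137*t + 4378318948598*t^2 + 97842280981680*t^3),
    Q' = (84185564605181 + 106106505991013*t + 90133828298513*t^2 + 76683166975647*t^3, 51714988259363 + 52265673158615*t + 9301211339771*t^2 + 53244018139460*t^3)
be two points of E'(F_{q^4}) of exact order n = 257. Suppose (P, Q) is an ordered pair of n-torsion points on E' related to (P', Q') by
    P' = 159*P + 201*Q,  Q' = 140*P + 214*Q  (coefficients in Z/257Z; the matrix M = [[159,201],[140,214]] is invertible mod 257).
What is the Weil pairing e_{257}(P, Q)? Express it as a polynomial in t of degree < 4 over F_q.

The 257-Weil pairing on E[257] over F_{140254274420681} is alternating-bilinear: e_{257}(P',Q') = e_{257}(P,Q)^det(M).
Inverting 232 mod 257: 185. Thus e_{257}(P,Q) = e(P',Q')^{185}.
Run Miller on y^2=x^3+97429348629335*x over F_{140254274420681}: ladder 100000001 (9 bits); e = f_P(D_Q)/f_Q(D_P).
e_{257}(P',Q') = 30771938987426 + 135983170654375*t + 66023588586433*t^2 + 64158193182523*t^3.
Thus e_{257}(P,Q) = 95565158560780 + 46178423226*t + 72279145458700*t^2 + 92980754734631*t^3.

95565158560780 + 46178423226*t + 72279145458700*t^2 + 92980754734631*t^3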